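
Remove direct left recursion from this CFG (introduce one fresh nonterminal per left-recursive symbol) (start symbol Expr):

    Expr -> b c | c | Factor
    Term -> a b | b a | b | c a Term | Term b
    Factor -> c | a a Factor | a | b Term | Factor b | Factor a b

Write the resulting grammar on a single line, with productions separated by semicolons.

Directly left-recursive nonterminals: Term, Factor.
For Term: α = {b}, β = {a b, b a, b, c a Term}. Rewrite as Term → β Term1 and Term1 → α Term1 | ε.
For Factor: α = {b, a b}, β = {c, a a Factor, a, b Term}. Rewrite as Factor → β Factor1 and Factor1 → α Factor1 | ε.

Expr -> b c | c | Factor; Term -> a b Term1 | b a Term1 | b Term1 | c a Term Term1; Factor -> c Factor1 | a a Factor Factor1 | a Factor1 | b Term Factor1; Term1 -> b Term1 | ε; Factor1 -> b Factor1 | a b Factor1 | ε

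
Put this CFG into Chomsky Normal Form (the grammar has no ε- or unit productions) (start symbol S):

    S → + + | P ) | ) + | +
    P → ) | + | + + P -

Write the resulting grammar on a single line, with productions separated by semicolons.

S → X1 X1 | P X2 | X2 X1 | +; P → ) | + | X1 Y1; X1 → +; X2 → ); X3 → -; Y1 → X1 Y2; Y2 → P X3

Introduce a nonterminal for each terminal appearing in a rule of length ≥ 2: X1 → +, X2 → ), X3 → -.
Binarize each right-hand side of length ≥ 3 by chaining fresh nonterminals (Y1, Y2, …): affected rules were P → X1 X1 P X3.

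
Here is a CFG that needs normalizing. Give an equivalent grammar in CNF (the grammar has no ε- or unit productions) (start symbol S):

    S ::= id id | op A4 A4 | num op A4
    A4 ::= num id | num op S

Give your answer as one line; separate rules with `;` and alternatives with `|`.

S ::= X1 X1 | X2 Y1 | X3 Y2; A4 ::= X3 X1 | X3 Y3; X1 ::= id; X2 ::= op; X3 ::= num; Y1 ::= A4 A4; Y2 ::= X2 A4; Y3 ::= X2 S

Introduce a nonterminal for each terminal appearing in a rule of length ≥ 2: X1 → id, X2 → op, X3 → num.
Binarize each right-hand side of length ≥ 3 by chaining fresh nonterminals (Y1, Y2, …): affected rules were S → X2 A4 A4; S → X3 X2 A4; A4 → X3 X2 S.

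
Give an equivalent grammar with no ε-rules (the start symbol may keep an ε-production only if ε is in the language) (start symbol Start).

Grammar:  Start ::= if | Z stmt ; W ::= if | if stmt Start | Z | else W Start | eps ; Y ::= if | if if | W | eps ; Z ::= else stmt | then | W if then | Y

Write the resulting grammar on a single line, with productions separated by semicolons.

Nullable nonterminals: {W, Y, Z}.
ε ∉ L(G), so no ε-production is kept.
For each production, add variants omitting each subset of nullable occurrences: Start → Z stmt gives Z stmt | stmt. W → else W Start gives else W Start | else Start. Z → W if then gives W if then | if then.

Start ::= if | Z stmt | stmt; W ::= if | if stmt Start | Z | else W Start | else Start; Y ::= if | if if | W; Z ::= else stmt | then | W if then | if then | Y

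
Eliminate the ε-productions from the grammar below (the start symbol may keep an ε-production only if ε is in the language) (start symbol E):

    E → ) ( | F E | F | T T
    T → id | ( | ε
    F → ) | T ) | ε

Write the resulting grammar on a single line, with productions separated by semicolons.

E → ) ( | F E | F | T T | T | ε; T → id | (; F → ) | T )

Nullable nonterminals: {E, F, T}.
ε ∈ L(G) since E is nullable, so keep E → ε.
Add the nullable-subset variants: E → F E gives F E | F. E → T T gives T T | T.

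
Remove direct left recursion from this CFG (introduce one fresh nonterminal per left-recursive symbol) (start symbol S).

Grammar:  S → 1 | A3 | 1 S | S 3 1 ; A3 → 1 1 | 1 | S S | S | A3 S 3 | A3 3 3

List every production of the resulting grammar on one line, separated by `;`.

S → 1 S' | A3 S' | 1 S S'; A3 → 1 1 A3' | 1 A3' | S S A3' | S A3'; S' → 3 1 S' | ε; A3' → S 3 A3' | 3 3 A3' | ε

S, A3 are directly left-recursive.
For S: α = {3 1}, β = {1, A3, 1 S}. Rewrite as S → β S' and S' → α S' | ε.
For A3: α = {S 3, 3 3}, β = {1 1, 1, S S, S}. Rewrite as A3 → β A3' and A3' → α A3' | ε.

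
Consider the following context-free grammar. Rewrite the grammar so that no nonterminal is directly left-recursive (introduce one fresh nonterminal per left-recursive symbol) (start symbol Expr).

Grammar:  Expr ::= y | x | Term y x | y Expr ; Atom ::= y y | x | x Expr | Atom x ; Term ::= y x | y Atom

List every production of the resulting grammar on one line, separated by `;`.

Atom is directly left-recursive.
For Atom: α = {x}, β = {y y, x, x Expr}. Rewrite as Atom → β Atom1 and Atom1 → α Atom1 | ε.

Expr ::= y | x | Term y x | y Expr; Atom ::= y y Atom1 | x Atom1 | x Expr Atom1; Term ::= y x | y Atom; Atom1 ::= x Atom1 | ε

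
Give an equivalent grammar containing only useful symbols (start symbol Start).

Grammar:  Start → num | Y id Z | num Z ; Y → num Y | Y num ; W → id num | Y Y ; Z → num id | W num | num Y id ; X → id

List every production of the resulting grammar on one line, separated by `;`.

Start → num | num Z; W → id num; Z → num id | W num

Generating nonterminals: {Start, W, X, Z}.
Reachable from Start after that: {Start, W, Z}.
Removed useless symbols: {X, Y} and every production mentioning them.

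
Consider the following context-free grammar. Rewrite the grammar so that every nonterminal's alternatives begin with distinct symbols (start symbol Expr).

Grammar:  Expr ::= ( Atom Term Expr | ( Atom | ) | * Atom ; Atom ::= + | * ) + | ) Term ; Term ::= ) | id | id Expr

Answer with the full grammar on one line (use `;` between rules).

Expr ::= ) | * Atom | ( Atom Expr1; Atom ::= + | * ) + | ) Term; Term ::= ) | id Term1; Expr1 ::= Term Expr | ε; Term1 ::= ε | Expr

Expr has alternatives sharing prefix '( Atom': factor to Expr → ( Atom Expr1 with Expr1 → Term Expr | ε.
Term has alternatives sharing prefix 'id': factor to Term → id Term1 with Term1 → ε | Expr.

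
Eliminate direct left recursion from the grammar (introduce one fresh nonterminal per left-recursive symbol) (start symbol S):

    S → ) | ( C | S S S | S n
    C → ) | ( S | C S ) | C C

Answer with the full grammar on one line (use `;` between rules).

S, C are directly left-recursive.
For S: α = {S S, n}, β = {), ( C}. Rewrite as S → β S' and S' → α S' | ε.
For C: α = {S ), C}, β = {), ( S}. Rewrite as C → β C' and C' → α C' | ε.

S → ) S' | ( C S'; C → ) C' | ( S C'; S' → S S S' | n S' | ε; C' → S ) C' | C C' | ε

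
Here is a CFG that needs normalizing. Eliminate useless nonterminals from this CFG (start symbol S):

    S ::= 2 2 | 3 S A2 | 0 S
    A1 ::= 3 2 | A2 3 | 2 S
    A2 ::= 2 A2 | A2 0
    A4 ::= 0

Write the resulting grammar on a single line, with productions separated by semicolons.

Generating nonterminals: {A1, A4, S}.
Reachable from S after that: {S}.
Removed useless symbols: {A1, A2, A4} and every production mentioning them.

S ::= 2 2 | 0 S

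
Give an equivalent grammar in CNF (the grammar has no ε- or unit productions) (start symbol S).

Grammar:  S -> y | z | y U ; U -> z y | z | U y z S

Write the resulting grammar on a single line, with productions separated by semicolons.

Introduce a nonterminal for each terminal appearing in a rule of length ≥ 2: X1 → y, X2 → z.
Binarize each right-hand side of length ≥ 3 by chaining fresh nonterminals (Y1, Y2, …): affected rules were U → U X1 X2 S.

S -> y | z | X1 U; U -> X2 X1 | z | U Y1; X1 -> y; X2 -> z; Y1 -> X1 Y2; Y2 -> X2 S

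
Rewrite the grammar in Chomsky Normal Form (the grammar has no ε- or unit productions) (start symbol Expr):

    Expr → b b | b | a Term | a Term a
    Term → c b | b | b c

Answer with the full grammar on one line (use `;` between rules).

Expr → X1 X1 | b | X2 Term | X2 Y1; Term → X3 X1 | b | X1 X3; X1 → b; X2 → a; X3 → c; Y1 → Term X2

Introduce a nonterminal for each terminal appearing in a rule of length ≥ 2: X1 → b, X2 → a, X3 → c.
Binarize each right-hand side of length ≥ 3 by chaining fresh nonterminals (Y1, Y2, …): affected rules were Expr → X2 Term X2.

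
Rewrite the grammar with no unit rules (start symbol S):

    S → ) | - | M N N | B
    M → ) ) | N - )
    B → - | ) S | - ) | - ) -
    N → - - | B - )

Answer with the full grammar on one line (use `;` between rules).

S → - | ) S | - ) | - ) - | ) | M N N; M → ) ) | N - ); B → - | ) S | - ) | - ) -; N → - - | B - )

Unit pairs: S ⇒* {B}.
For each unit pair (A, B), copy every non-unit production of B to A, then drop all unit productions.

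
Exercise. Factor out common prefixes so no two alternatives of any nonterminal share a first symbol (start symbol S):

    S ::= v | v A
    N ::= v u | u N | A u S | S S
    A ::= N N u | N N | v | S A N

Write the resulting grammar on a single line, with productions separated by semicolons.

S has alternatives sharing prefix 'v': factor to S → v S' with S' → ε | A.
A has alternatives sharing prefix 'N N': factor to A → N N A' with A' → u | ε.

S ::= v S'; N ::= v u | u N | A u S | S S; A ::= v | S A N | N N A'; S' ::= eps | A; A' ::= u | eps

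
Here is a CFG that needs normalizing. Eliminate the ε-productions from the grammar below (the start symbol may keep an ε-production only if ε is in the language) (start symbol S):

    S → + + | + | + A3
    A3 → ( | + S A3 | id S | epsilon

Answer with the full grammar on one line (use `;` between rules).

S → + + | + | + A3; A3 → ( | + S A3 | + S | id S

Nullable nonterminals: {A3}.
ε ∉ L(G), so no ε-production is kept.
For each production, add variants omitting each subset of nullable occurrences: A3 → + S A3 gives + S A3 | + S.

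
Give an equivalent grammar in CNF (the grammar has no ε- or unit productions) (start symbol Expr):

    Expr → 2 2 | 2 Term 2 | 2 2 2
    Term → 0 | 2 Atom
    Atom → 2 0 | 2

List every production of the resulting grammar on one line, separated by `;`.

Expr → X1 X1 | X1 Y1 | X1 Y2; Term → 0 | X1 Atom; Atom → X1 X2 | 2; X1 → 2; X2 → 0; Y1 → Term X1; Y2 → X1 X1

Introduce a nonterminal for each terminal appearing in a rule of length ≥ 2: X1 → 2, X2 → 0.
Binarize each right-hand side of length ≥ 3 by chaining fresh nonterminals (Y1, Y2, …): affected rules were Expr → X1 Term X1; Expr → X1 X1 X1.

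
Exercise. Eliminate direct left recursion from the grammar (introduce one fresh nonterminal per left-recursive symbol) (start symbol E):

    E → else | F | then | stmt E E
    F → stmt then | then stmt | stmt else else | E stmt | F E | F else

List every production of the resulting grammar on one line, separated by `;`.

Left recursion appears on F.
For F: α = {E, else}, β = {stmt then, then stmt, stmt else else, E stmt}. Rewrite as F → β F' and F' → α F' | ε.

E → else | F | then | stmt E E; F → stmt then F' | then stmt F' | stmt else else F' | E stmt F'; F' → E F' | else F' | ε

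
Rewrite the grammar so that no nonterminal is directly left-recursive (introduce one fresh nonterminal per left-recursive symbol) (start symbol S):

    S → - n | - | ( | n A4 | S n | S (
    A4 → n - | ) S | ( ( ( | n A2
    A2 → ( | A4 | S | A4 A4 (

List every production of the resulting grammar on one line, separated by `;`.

S → - n S' | - S' | ( S' | n A4 S'; A4 → n - | ) S | ( ( ( | n A2; A2 → ( | A4 | S | A4 A4 (; S' → n S' | ( S' | epsilon

Directly left-recursive nonterminal: S.
For S: α = {n, (}, β = {- n, -, (, n A4}. Rewrite as S → β S' and S' → α S' | ε.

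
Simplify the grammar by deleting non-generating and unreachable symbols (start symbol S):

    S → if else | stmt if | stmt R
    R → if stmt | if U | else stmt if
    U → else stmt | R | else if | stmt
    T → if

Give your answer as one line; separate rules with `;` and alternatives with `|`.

S → if else | stmt if | stmt R; R → if stmt | if U | else stmt if; U → else stmt | R | else if | stmt

Generating nonterminals: {R, S, T, U}.
Reachable from S after that: {R, S, U}.
Removed useless symbols: {T} and every production mentioning them.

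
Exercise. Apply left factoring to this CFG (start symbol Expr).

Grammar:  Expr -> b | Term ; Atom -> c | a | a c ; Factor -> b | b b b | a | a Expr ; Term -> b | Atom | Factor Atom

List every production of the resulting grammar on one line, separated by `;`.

Expr -> b | Term; Atom -> c | a Atom1; Factor -> b Factor1 | a Factor2; Term -> b | Atom | Factor Atom; Atom1 -> ε | c; Factor1 -> ε | b b; Factor2 -> ε | Expr

Atom has alternatives sharing prefix 'a': factor to Atom → a Atom1 with Atom1 → ε | c.
Factor has alternatives sharing prefix 'b': factor to Factor → b Factor1 with Factor1 → ε | b b.
Factor has alternatives sharing prefix 'a': factor to Factor → a Factor2 with Factor2 → ε | Expr.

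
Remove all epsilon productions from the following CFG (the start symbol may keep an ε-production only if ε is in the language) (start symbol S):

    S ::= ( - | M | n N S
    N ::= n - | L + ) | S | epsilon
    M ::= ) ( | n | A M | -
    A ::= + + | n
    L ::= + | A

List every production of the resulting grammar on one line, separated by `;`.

Nullable nonterminals: {N}.
ε ∉ L(G), so no ε-production is kept.
For each production, add variants omitting each subset of nullable occurrences: S → n N S gives n N S | n S.

S ::= ( - | M | n N S | n S; N ::= n - | L + ) | S; M ::= ) ( | n | A M | -; A ::= + + | n; L ::= + | A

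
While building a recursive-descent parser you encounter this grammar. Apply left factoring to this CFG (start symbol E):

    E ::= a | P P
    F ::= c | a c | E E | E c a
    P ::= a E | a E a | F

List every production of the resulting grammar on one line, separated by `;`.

F has alternatives sharing prefix 'E': factor to F → E F' with F' → E | c a.
P has alternatives sharing prefix 'a E': factor to P → a E P' with P' → ε | a.

E ::= a | P P; F ::= c | a c | E F'; P ::= F | a E P'; F' ::= E | c a; P' ::= ε | a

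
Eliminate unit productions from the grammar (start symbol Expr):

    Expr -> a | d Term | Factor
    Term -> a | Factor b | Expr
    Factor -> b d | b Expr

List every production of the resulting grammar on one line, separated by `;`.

Expr -> b d | b Expr | a | d Term; Term -> a | Factor b | b d | b Expr | d Term; Factor -> b d | b Expr

Unit pairs: Expr ⇒* {Factor}; Term ⇒* {Expr, Factor}.
For each unit pair (A, B), copy every non-unit production of B to A, then drop all unit productions.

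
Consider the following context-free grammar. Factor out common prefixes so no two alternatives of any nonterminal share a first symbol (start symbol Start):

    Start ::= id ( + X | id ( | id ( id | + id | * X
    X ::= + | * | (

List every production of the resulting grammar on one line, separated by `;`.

Start has alternatives sharing prefix 'id (': factor to Start → id ( Start1 with Start1 → + X | ε | id.

Start ::= + id | * X | id ( Start1; X ::= + | * | (; Start1 ::= + X | ε | id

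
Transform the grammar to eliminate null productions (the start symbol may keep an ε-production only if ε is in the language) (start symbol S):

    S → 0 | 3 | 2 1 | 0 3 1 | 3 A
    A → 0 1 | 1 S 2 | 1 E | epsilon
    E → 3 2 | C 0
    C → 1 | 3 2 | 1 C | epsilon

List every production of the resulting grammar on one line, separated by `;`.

Nullable set = {A, C}.
ε ∉ L(G), so no ε-production is kept.
Expand every rule over subsets of its nullable positions: E → C 0 gives C 0 | 0.

S → 0 | 3 | 2 1 | 0 3 1 | 3 A; A → 0 1 | 1 S 2 | 1 E; E → 3 2 | C 0 | 0; C → 1 | 3 2 | 1 C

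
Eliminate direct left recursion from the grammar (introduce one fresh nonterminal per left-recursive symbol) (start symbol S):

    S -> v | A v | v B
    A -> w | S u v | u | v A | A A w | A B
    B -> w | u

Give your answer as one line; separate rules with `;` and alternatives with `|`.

S -> v | A v | v B; A -> w A' | S u v A' | u A' | v A A'; B -> w | u; A' -> A w A' | B A' | ε

Left recursion appears on A.
For A: α = {A w, B}, β = {w, S u v, u, v A}. Rewrite as A → β A' and A' → α A' | ε.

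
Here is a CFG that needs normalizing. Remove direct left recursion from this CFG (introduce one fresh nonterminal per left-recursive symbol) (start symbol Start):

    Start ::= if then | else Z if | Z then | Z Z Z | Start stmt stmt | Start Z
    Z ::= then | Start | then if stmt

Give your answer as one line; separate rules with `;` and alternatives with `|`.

Start ::= if then Start1 | else Z if Start1 | Z then Start1 | Z Z Z Start1; Z ::= then | Start | then if stmt; Start1 ::= stmt stmt Start1 | Z Start1 | ε

Start is directly left-recursive.
For Start: α = {stmt stmt, Z}, β = {if then, else Z if, Z then, Z Z Z}. Rewrite as Start → β Start1 and Start1 → α Start1 | ε.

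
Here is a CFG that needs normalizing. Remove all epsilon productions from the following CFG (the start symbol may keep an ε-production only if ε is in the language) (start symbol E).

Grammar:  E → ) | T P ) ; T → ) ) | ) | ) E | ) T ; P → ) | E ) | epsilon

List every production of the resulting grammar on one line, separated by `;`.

E → ) | T P ) | T ); T → ) ) | ) | ) E | ) T; P → ) | E )

Nullable set = {P}.
ε ∉ L(G), so no ε-production is kept.
For each production, add variants omitting each subset of nullable occurrences: E → T P ) gives T P ) | T ).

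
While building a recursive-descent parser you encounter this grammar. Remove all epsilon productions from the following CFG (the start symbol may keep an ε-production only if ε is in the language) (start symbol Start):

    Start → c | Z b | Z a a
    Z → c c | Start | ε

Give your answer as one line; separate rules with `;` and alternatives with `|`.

The nullable symbols are {Z}.
ε ∉ L(G), so no ε-production is kept.
Add the nullable-subset variants: Start → Z b gives Z b | b. Start → Z a a gives Z a a | a a.

Start → c | Z b | b | Z a a | a a; Z → c c | Start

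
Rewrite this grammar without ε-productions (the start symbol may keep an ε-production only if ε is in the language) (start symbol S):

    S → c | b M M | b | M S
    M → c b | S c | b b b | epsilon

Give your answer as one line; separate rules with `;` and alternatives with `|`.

The nullable symbols are {M}.
ε ∉ L(G), so no ε-production is kept.
Add the nullable-subset variants: S → b M M gives b M M | b M | b.

S → c | b M M | b M | b | M S; M → c b | S c | b b b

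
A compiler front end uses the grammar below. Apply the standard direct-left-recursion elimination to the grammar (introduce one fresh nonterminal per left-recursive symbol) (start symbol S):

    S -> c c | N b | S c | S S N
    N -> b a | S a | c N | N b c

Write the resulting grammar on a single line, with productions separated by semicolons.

S, N are directly left-recursive.
For S: α = {c, S N}, β = {c c, N b}. Rewrite as S → β S' and S' → α S' | ε.
For N: α = {b c}, β = {b a, S a, c N}. Rewrite as N → β N' and N' → α N' | ε.

S -> c c S' | N b S'; N -> b a N' | S a N' | c N N'; S' -> c S' | S N S' | ε; N' -> b c N' | ε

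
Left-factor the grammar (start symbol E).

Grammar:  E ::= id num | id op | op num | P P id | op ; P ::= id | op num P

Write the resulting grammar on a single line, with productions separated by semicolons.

E ::= P P id | id E' | op E''; P ::= id | op num P; E' ::= num | op; E'' ::= num | eps

E has alternatives sharing prefix 'id': factor to E → id E' with E' → num | op.
E has alternatives sharing prefix 'op': factor to E → op E'' with E'' → num | ε.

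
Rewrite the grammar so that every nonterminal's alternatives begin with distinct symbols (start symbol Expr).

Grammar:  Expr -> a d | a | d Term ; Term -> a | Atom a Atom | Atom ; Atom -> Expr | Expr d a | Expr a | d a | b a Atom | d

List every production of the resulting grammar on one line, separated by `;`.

Expr has alternatives sharing prefix 'a': factor to Expr → a Expr1 with Expr1 → d | ε.
Term has alternatives sharing prefix 'Atom': factor to Term → Atom Term1 with Term1 → a Atom | ε.
Atom has alternatives sharing prefix 'Expr': factor to Atom → Expr Atom1 with Atom1 → ε | d a | a.
Atom has alternatives sharing prefix 'd': factor to Atom → d Atom2 with Atom2 → a | ε.

Expr -> d Term | a Expr1; Term -> a | Atom Term1; Atom -> b a Atom | Expr Atom1 | d Atom2; Expr1 -> d | ε; Term1 -> a Atom | ε; Atom1 -> ε | d a | a; Atom2 -> a | ε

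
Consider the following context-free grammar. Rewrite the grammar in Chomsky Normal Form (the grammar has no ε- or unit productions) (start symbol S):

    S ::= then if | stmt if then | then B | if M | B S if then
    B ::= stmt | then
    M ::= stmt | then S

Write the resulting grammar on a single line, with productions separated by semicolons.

Introduce a nonterminal for each terminal appearing in a rule of length ≥ 2: X1 → then, X2 → if, X3 → stmt.
Binarize each right-hand side of length ≥ 3 by chaining fresh nonterminals (Y1, Y2, …): affected rules were S → X3 X2 X1; S → B S X2 X1.

S ::= X1 X2 | X3 Y1 | X1 B | X2 M | B Y2; B ::= stmt | then; M ::= stmt | X1 S; X1 ::= then; X2 ::= if; X3 ::= stmt; Y1 ::= X2 X1; Y2 ::= S Y3; Y3 ::= X2 X1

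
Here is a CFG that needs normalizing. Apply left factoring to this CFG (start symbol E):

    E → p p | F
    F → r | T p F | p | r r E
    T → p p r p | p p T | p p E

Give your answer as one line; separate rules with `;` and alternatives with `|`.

F has alternatives sharing prefix 'r': factor to F → r F' with F' → ε | r E.
T has alternatives sharing prefix 'p p': factor to T → p p T' with T' → r p | T | E.

E → p p | F; F → T p F | p | r F'; T → p p T'; F' → ε | r E; T' → r p | T | E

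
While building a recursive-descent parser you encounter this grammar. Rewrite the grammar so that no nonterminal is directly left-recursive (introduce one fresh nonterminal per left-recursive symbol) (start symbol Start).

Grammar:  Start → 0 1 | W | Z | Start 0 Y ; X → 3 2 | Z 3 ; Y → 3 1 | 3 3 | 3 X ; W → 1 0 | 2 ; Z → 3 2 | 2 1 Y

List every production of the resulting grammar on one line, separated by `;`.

Left recursion appears on Start.
For Start: α = {0 Y}, β = {0 1, W, Z}. Rewrite as Start → β Start1 and Start1 → α Start1 | ε.

Start → 0 1 Start1 | W Start1 | Z Start1; X → 3 2 | Z 3; Y → 3 1 | 3 3 | 3 X; W → 1 0 | 2; Z → 3 2 | 2 1 Y; Start1 → 0 Y Start1 | ε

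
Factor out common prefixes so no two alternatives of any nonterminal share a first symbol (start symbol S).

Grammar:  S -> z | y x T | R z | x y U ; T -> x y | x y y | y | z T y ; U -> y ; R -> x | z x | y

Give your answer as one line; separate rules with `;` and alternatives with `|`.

T has alternatives sharing prefix 'x y': factor to T → x y T' with T' → ε | y.

S -> z | y x T | R z | x y U; T -> y | z T y | x y T'; U -> y; R -> x | z x | y; T' -> epsilon | y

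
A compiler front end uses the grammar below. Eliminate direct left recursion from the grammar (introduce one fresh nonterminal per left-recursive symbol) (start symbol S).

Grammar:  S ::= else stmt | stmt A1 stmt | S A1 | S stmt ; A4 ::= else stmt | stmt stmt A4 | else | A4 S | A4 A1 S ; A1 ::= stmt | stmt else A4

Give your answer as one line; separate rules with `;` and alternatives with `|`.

S, A4 are directly left-recursive.
For S: α = {A1, stmt}, β = {else stmt, stmt A1 stmt}. Rewrite as S → β S' and S' → α S' | ε.
For A4: α = {S, A1 S}, β = {else stmt, stmt stmt A4, else}. Rewrite as A4 → β A4' and A4' → α A4' | ε.

S ::= else stmt S' | stmt A1 stmt S'; A4 ::= else stmt A4' | stmt stmt A4 A4' | else A4'; A1 ::= stmt | stmt else A4; S' ::= A1 S' | stmt S' | ε; A4' ::= S A4' | A1 S A4' | ε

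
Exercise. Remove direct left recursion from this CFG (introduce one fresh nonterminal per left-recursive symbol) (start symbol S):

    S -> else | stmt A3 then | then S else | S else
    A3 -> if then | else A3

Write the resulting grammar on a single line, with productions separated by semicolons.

S -> else S' | stmt A3 then S' | then S else S'; A3 -> if then | else A3; S' -> else S' | ε

S is directly left-recursive.
For S: α = {else}, β = {else, stmt A3 then, then S else}. Rewrite as S → β S' and S' → α S' | ε.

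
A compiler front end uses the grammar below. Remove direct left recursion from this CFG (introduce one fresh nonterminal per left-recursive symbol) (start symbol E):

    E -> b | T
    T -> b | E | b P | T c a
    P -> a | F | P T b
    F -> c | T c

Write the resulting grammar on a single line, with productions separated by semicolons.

Left recursion appears on T, P.
For T: α = {c a}, β = {b, E, b P}. Rewrite as T → β T' and T' → α T' | ε.
For P: α = {T b}, β = {a, F}. Rewrite as P → β P' and P' → α P' | ε.

E -> b | T; T -> b T' | E T' | b P T'; P -> a P' | F P'; F -> c | T c; T' -> c a T' | ε; P' -> T b P' | ε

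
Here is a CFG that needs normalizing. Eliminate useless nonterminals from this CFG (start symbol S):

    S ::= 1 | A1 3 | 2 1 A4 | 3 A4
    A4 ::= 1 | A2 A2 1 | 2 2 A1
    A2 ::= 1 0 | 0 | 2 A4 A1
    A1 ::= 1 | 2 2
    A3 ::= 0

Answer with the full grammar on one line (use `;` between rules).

Generating nonterminals: {A1, A2, A3, A4, S}.
Reachable from S after that: {A1, A2, A4, S}.
Removed useless symbols: {A3} and every production mentioning them.

S ::= 1 | A1 3 | 2 1 A4 | 3 A4; A4 ::= 1 | A2 A2 1 | 2 2 A1; A2 ::= 1 0 | 0 | 2 A4 A1; A1 ::= 1 | 2 2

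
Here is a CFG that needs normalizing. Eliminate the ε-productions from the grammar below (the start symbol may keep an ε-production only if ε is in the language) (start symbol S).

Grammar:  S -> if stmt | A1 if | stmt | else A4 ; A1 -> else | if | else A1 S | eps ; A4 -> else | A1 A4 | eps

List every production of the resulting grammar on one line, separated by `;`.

Nullable nonterminals: {A1, A4}.
ε ∉ L(G), so no ε-production is kept.
For each production, add variants omitting each subset of nullable occurrences: S → A1 if gives A1 if | if. S → else A4 gives else A4 | else. A1 → else A1 S gives else A1 S | else S. A4 → A1 A4 gives A1 A4 | A1.

S -> if stmt | A1 if | if | stmt | else A4 | else; A1 -> else | if | else A1 S | else S; A4 -> else | A1 A4 | A1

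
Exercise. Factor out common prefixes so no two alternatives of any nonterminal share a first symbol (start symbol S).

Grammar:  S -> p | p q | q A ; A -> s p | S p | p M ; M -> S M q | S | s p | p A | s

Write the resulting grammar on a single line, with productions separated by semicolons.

S has alternatives sharing prefix 'p': factor to S → p S' with S' → ε | q.
M has alternatives sharing prefix 'S': factor to M → S M' with M' → M q | ε.
M has alternatives sharing prefix 's': factor to M → s M'' with M'' → p | ε.

S -> q A | p S'; A -> s p | S p | p M; M -> p A | S M' | s M''; S' -> ε | q; M' -> M q | ε; M'' -> p | ε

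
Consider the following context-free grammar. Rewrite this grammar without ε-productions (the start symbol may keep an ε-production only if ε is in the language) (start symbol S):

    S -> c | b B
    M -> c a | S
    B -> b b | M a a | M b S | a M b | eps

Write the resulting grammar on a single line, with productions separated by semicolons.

S -> c | b B | b; M -> c a | S; B -> b b | M a a | M b S | a M b

Nullable nonterminals: {B}.
ε ∉ L(G), so no ε-production is kept.
Expand every rule over subsets of its nullable positions: S → b B gives b B | b.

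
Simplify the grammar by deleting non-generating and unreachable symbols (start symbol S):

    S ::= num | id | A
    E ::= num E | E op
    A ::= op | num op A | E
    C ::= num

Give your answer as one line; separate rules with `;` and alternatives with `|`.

S ::= num | id | A; A ::= op | num op A

Generating nonterminals: {A, C, S}.
Reachable from S after that: {A, S}.
Removed useless symbols: {C, E} and every production mentioning them.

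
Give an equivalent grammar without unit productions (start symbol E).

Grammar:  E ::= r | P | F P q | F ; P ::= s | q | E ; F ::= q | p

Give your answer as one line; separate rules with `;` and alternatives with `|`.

Unit pairs: E ⇒* {F, P}; P ⇒* {E, F}.
Replace each nonterminal's rules with the union of the non-unit rules of every nonterminal it unit-derives.

E ::= r | F P q | s | q | p; P ::= r | F P q | s | q | p; F ::= q | p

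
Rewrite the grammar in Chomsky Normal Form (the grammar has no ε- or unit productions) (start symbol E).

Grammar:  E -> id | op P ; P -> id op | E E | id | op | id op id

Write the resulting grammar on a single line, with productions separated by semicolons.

E -> id | X1 P; P -> X2 X1 | E E | id | op | X2 Y1; X1 -> op; X2 -> id; Y1 -> X1 X2

Introduce a nonterminal for each terminal appearing in a rule of length ≥ 2: X1 → op, X2 → id.
Binarize each right-hand side of length ≥ 3 by chaining fresh nonterminals (Y1, Y2, …): affected rules were P → X2 X1 X2.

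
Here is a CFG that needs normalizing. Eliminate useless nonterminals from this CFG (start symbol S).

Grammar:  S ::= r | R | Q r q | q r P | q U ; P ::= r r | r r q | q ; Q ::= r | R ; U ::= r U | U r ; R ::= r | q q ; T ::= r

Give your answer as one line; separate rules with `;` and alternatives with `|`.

S ::= r | R | Q r q | q r P; P ::= r r | r r q | q; Q ::= r | R; R ::= r | q q

Generating nonterminals: {P, Q, R, S, T}.
Reachable from S after that: {P, Q, R, S}.
Removed useless symbols: {T, U} and every production mentioning them.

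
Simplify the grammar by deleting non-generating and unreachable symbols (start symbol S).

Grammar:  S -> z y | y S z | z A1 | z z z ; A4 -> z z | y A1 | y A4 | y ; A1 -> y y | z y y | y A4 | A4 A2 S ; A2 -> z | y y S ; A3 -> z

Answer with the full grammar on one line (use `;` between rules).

Generating nonterminals: {A1, A2, A3, A4, S}.
Reachable from S after that: {A1, A2, A4, S}.
Removed useless symbols: {A3} and every production mentioning them.

S -> z y | y S z | z A1 | z z z; A4 -> z z | y A1 | y A4 | y; A1 -> y y | z y y | y A4 | A4 A2 S; A2 -> z | y y S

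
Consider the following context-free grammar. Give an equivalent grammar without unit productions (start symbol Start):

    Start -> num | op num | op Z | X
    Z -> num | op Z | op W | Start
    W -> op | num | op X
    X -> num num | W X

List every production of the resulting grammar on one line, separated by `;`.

Unit pairs: Start ⇒* {X}; Z ⇒* {Start, X}.
For every A with A ⇒* B via unit rules, add B's non-unit alternatives to A; then delete every rule of the form X → Y.

Start -> num | op num | op Z | num num | W X; Z -> num | op Z | op W | op num | num num | W X; W -> op | num | op X; X -> num num | W X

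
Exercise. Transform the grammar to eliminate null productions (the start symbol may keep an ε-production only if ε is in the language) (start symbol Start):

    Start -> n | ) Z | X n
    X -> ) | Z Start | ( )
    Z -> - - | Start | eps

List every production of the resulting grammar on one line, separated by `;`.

Start -> n | ) Z | ) | X n; X -> ) | Z Start | Start | ( ); Z -> - - | Start

The nullable symbols are {Z}.
ε ∉ L(G), so no ε-production is kept.
For each production, add variants omitting each subset of nullable occurrences: Start → ) Z gives ) Z | ). X → Z Start gives Z Start | Start.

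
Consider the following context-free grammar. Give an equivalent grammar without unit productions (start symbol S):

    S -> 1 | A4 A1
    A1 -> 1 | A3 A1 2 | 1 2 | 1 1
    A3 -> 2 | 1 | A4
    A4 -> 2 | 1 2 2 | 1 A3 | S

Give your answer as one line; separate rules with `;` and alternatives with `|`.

Unit pairs: A3 ⇒* {A4, S}; A4 ⇒* {S}.
Replace each nonterminal's rules with the union of the non-unit rules of every nonterminal it unit-derives.

S -> 1 | A4 A1; A1 -> 1 | A3 A1 2 | 1 2 | 1 1; A3 -> 2 | 1 2 2 | 1 A3 | 1 | A4 A1; A4 -> 2 | 1 2 2 | 1 A3 | 1 | A4 A1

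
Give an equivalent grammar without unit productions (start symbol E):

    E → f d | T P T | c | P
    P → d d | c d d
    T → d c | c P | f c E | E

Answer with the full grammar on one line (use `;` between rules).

E → f d | T P T | c | d d | c d d; P → d d | c d d; T → f d | T P T | c | d d | c d d | d c | c P | f c E

Unit pairs: E ⇒* {P}; T ⇒* {E, P}.
Replace each nonterminal's rules with the union of the non-unit rules of every nonterminal it unit-derives.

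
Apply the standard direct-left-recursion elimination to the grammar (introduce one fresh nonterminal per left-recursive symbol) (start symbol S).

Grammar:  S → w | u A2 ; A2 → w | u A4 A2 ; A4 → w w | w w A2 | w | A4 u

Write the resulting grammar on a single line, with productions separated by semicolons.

Directly left-recursive nonterminal: A4.
For A4: α = {u}, β = {w w, w w A2, w}. Rewrite as A4 → β A4' and A4' → α A4' | ε.

S → w | u A2; A2 → w | u A4 A2; A4 → w w A4' | w w A2 A4' | w A4'; A4' → u A4' | ε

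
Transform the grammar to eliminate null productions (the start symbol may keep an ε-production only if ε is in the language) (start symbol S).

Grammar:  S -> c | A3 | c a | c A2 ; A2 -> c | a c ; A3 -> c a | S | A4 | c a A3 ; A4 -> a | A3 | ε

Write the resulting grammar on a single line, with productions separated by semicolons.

S -> c | A3 | c a | c A2 | ε; A2 -> c | a c; A3 -> c a | S | A4 | c a A3; A4 -> a | A3

Nullable nonterminals: {A3, A4, S}.
ε ∈ L(G) since S is nullable, so keep S → ε.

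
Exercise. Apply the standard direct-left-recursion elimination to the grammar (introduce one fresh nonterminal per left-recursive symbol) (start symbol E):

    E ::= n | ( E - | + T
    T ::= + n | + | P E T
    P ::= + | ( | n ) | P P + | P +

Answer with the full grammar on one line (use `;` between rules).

E ::= n | ( E - | + T; T ::= + n | + | P E T; P ::= + P' | ( P' | n ) P'; P' ::= P + P' | + P' | eps

P is directly left-recursive.
For P: α = {P +, +}, β = {+, (, n )}. Rewrite as P → β P' and P' → α P' | ε.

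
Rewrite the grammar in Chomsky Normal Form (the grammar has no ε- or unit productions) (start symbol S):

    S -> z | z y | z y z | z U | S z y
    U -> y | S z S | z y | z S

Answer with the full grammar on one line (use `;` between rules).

Introduce a nonterminal for each terminal appearing in a rule of length ≥ 2: X1 → z, X2 → y.
Binarize each right-hand side of length ≥ 3 by chaining fresh nonterminals (Y1, Y2, …): affected rules were S → X1 X2 X1; S → S X1 X2; U → S X1 S.

S -> z | X1 X2 | X1 Y1 | X1 U | S Y2; U -> y | S Y3 | X1 X2 | X1 S; X1 -> z; X2 -> y; Y1 -> X2 X1; Y2 -> X1 X2; Y3 -> X1 S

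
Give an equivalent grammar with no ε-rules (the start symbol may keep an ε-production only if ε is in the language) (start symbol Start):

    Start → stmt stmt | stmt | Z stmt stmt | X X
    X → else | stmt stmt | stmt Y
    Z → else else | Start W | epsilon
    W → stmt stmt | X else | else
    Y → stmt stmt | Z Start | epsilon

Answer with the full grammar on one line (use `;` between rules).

Nullable set = {Y, Z}.
ε ∉ L(G), so no ε-production is kept.
For each production, add variants omitting each subset of nullable occurrences: X → stmt Y gives stmt Y | stmt. Y → Z Start gives Z Start | Start.

Start → stmt stmt | stmt | Z stmt stmt | X X; X → else | stmt stmt | stmt Y | stmt; Z → else else | Start W; W → stmt stmt | X else | else; Y → stmt stmt | Z Start | Start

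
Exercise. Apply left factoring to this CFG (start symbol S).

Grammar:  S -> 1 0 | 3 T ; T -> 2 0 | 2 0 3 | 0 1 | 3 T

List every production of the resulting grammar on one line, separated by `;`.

S -> 1 0 | 3 T; T -> 0 1 | 3 T | 2 0 T'; T' -> ε | 3

T has alternatives sharing prefix '2 0': factor to T → 2 0 T' with T' → ε | 3.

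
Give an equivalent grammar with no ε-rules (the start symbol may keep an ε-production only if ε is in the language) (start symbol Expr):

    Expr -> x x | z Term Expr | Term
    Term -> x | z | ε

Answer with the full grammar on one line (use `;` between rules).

Nullable nonterminals: {Expr, Term}.
ε ∈ L(G) since Expr is nullable, so keep Expr → ε.
For each production, add variants omitting each subset of nullable occurrences: Expr → z Term Expr gives z Term Expr | z Term | z Expr | z.

Expr -> x x | z Term Expr | z Term | z Expr | z | Term | ε; Term -> x | z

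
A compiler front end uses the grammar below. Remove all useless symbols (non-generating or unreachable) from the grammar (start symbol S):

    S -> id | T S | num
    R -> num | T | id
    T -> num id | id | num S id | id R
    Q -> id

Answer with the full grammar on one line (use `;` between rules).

S -> id | T S | num; R -> num | T | id; T -> num id | id | num S id | id R

Generating nonterminals: {Q, R, S, T}.
Reachable from S after that: {R, S, T}.
Removed useless symbols: {Q} and every production mentioning them.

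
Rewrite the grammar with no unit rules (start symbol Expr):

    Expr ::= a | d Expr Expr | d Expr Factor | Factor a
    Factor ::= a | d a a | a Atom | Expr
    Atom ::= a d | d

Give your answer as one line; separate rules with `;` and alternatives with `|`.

Expr ::= a | d Expr Expr | d Expr Factor | Factor a; Factor ::= a | d a a | a Atom | d Expr Expr | d Expr Factor | Factor a; Atom ::= a d | d

Unit pairs: Factor ⇒* {Expr}.
For every A with A ⇒* B via unit rules, add B's non-unit alternatives to A; then delete every rule of the form X → Y.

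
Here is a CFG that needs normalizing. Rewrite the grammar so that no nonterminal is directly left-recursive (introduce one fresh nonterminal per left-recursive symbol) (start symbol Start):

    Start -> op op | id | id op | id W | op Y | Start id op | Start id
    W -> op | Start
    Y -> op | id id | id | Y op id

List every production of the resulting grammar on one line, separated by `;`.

Directly left-recursive nonterminals: Start, Y.
For Start: α = {id op, id}, β = {op op, id, id op, id W, op Y}. Rewrite as Start → β Start1 and Start1 → α Start1 | ε.
For Y: α = {op id}, β = {op, id id, id}. Rewrite as Y → β Y1 and Y1 → α Y1 | ε.

Start -> op op Start1 | id Start1 | id op Start1 | id W Start1 | op Y Start1; W -> op | Start; Y -> op Y1 | id id Y1 | id Y1; Start1 -> id op Start1 | id Start1 | ε; Y1 -> op id Y1 | ε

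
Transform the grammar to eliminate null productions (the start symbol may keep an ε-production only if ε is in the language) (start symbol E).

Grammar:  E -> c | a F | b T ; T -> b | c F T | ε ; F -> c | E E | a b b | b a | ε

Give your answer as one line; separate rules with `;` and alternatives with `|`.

E -> c | a F | a | b T | b; T -> b | c F T | c F | c T | c; F -> c | E E | a b b | b a

Nullable nonterminals: {F, T}.
ε ∉ L(G), so no ε-production is kept.
For each production, add variants omitting each subset of nullable occurrences: E → a F gives a F | a. E → b T gives b T | b. T → c F T gives c F T | c F | c T | c.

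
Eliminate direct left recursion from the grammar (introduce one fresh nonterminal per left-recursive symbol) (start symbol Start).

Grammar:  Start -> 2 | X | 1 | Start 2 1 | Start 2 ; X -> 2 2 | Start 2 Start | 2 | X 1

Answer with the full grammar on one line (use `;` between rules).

Left recursion appears on Start, X.
For Start: α = {2 1, 2}, β = {2, X, 1}. Rewrite as Start → β Start1 and Start1 → α Start1 | ε.
For X: α = {1}, β = {2 2, Start 2 Start, 2}. Rewrite as X → β X1 and X1 → α X1 | ε.

Start -> 2 Start1 | X Start1 | 1 Start1; X -> 2 2 X1 | Start 2 Start X1 | 2 X1; Start1 -> 2 1 Start1 | 2 Start1 | ε; X1 -> 1 X1 | ε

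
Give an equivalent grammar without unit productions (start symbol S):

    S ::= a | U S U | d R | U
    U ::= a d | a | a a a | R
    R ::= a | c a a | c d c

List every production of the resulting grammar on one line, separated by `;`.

S ::= a d | a | a a a | U S U | d R | c a a | c d c; U ::= a d | a | a a a | c a a | c d c; R ::= a | c a a | c d c

Unit pairs: S ⇒* {R, U}; U ⇒* {R}.
For each unit pair (A, B), copy every non-unit production of B to A, then drop all unit productions.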